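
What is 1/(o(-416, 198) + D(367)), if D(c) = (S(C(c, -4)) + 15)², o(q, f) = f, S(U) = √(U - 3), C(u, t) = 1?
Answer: 421/179041 - 30*I*√2/179041 ≈ 0.0023514 - 0.00023696*I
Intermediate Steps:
S(U) = √(-3 + U)
D(c) = (15 + I*√2)² (D(c) = (√(-3 + 1) + 15)² = (√(-2) + 15)² = (I*√2 + 15)² = (15 + I*√2)²)
1/(o(-416, 198) + D(367)) = 1/(198 + (15 + I*√2)²)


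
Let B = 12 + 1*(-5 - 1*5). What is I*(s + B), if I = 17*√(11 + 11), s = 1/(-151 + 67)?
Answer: 2839*√22/84 ≈ 158.52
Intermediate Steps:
s = -1/84 (s = 1/(-84) = -1/84 ≈ -0.011905)
I = 17*√22 ≈ 79.737
B = 2 (B = 12 + 1*(-5 - 5) = 12 + 1*(-10) = 12 - 10 = 2)
I*(s + B) = (17*√22)*(-1/84 + 2) = (17*√22)*(167/84) = 2839*√22/84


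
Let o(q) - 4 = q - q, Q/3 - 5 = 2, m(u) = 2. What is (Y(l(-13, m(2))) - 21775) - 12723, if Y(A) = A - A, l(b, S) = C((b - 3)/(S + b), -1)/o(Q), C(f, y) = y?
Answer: -34498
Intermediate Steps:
Q = 21 (Q = 15 + 3*2 = 15 + 6 = 21)
o(q) = 4 (o(q) = 4 + (q - q) = 4 + 0 = 4)
l(b, S) = -¼ (l(b, S) = -1/4 = -1*¼ = -¼)
Y(A) = 0
(Y(l(-13, m(2))) - 21775) - 12723 = (0 - 21775) - 12723 = -21775 - 12723 = -34498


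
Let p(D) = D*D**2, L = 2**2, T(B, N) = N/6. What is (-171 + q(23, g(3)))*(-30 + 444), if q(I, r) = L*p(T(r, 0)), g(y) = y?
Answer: -70794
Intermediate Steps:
T(B, N) = N/6 (T(B, N) = N*(1/6) = N/6)
L = 4
p(D) = D**3
q(I, r) = 0 (q(I, r) = 4*((1/6)*0)**3 = 4*0**3 = 4*0 = 0)
(-171 + q(23, g(3)))*(-30 + 444) = (-171 + 0)*(-30 + 444) = -171*414 = -70794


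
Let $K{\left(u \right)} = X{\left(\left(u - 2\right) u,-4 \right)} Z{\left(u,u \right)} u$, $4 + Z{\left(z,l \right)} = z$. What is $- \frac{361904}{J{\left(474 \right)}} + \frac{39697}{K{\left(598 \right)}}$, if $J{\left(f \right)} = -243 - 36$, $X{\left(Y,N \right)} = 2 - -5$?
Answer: $\frac{14283802873}{11011572} \approx 1297.2$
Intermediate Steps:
$Z{\left(z,l \right)} = -4 + z$
$X{\left(Y,N \right)} = 7$ ($X{\left(Y,N \right)} = 2 + 5 = 7$)
$K{\left(u \right)} = u \left(-28 + 7 u\right)$ ($K{\left(u \right)} = 7 \left(-4 + u\right) u = \left(-28 + 7 u\right) u = u \left(-28 + 7 u\right)$)
$J{\left(f \right)} = -279$
$- \frac{361904}{J{\left(474 \right)}} + \frac{39697}{K{\left(598 \right)}} = - \frac{361904}{-279} + \frac{39697}{7 \cdot 598 \left(-4 + 598\right)} = \left(-361904\right) \left(- \frac{1}{279}\right) + \frac{39697}{7 \cdot 598 \cdot 594} = \frac{361904}{279} + \frac{39697}{2486484} = \frac{361904}{279} + 39697 \cdot \frac{1}{2486484} = \frac{361904}{279} + \frac{5671}{355212} = \frac{14283802873}{11011572}$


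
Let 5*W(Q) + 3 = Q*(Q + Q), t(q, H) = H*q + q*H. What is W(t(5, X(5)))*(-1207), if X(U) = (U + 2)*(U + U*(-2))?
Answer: -295711379/5 ≈ -5.9142e+7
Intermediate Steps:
X(U) = -U*(2 + U) (X(U) = (2 + U)*(U - 2*U) = (2 + U)*(-U) = -U*(2 + U))
t(q, H) = 2*H*q (t(q, H) = H*q + H*q = 2*H*q)
W(Q) = -⅗ + 2*Q²/5 (W(Q) = -⅗ + (Q*(Q + Q))/5 = -⅗ + (Q*(2*Q))/5 = -⅗ + (2*Q²)/5 = -⅗ + 2*Q²/5)
W(t(5, X(5)))*(-1207) = (-⅗ + 2*(2*(-1*5*(2 + 5))*5)²/5)*(-1207) = (-⅗ + 2*(2*(-1*5*7)*5)²/5)*(-1207) = (-⅗ + 2*(2*(-35)*5)²/5)*(-1207) = (-⅗ + (⅖)*(-350)²)*(-1207) = (-⅗ + (⅖)*122500)*(-1207) = (-⅗ + 49000)*(-1207) = (244997/5)*(-1207) = -295711379/5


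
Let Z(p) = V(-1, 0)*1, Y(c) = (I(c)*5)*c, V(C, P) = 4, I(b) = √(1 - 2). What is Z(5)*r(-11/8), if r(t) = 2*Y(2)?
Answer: 80*I ≈ 80.0*I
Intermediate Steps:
I(b) = I (I(b) = √(-1) = I)
Y(c) = 5*I*c (Y(c) = (I*5)*c = (5*I)*c = 5*I*c)
r(t) = 20*I (r(t) = 2*(5*I*2) = 2*(10*I) = 20*I)
Z(p) = 4 (Z(p) = 4*1 = 4)
Z(5)*r(-11/8) = 4*(20*I) = 80*I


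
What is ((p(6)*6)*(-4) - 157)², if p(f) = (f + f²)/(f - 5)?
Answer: 1357225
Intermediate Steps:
p(f) = (f + f²)/(-5 + f)
((p(6)*6)*(-4) - 157)² = (((6*(1 + 6)/(-5 + 6))*6)*(-4) - 157)² = (((6*7/1)*6)*(-4) - 157)² = (((6*1*7)*6)*(-4) - 157)² = ((42*6)*(-4) - 157)² = (252*(-4) - 157)² = (-1008 - 157)² = (-1165)² = 1357225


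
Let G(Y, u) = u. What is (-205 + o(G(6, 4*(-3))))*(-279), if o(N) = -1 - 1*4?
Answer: 58590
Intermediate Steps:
o(N) = -5 (o(N) = -1 - 4 = -5)
(-205 + o(G(6, 4*(-3))))*(-279) = (-205 - 5)*(-279) = -210*(-279) = 58590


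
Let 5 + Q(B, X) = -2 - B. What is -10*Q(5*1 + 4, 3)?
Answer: 160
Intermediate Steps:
Q(B, X) = -7 - B (Q(B, X) = -5 + (-2 - B) = -7 - B)
-10*Q(5*1 + 4, 3) = -10*(-7 - (5*1 + 4)) = -10*(-7 - (5 + 4)) = -10*(-7 - 1*9) = -10*(-7 - 9) = -10*(-16) = 160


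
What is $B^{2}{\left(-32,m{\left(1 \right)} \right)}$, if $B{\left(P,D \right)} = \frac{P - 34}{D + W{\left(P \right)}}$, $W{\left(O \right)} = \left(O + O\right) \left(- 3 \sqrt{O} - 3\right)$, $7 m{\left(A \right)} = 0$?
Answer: $\frac{121}{1024 \left(1 + 4 i \sqrt{2}\right)^{2}} \approx -0.0033637 - 0.0012276 i$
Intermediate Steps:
$m{\left(A \right)} = 0$ ($m{\left(A \right)} = \frac{1}{7} \cdot 0 = 0$)
$W{\left(O \right)} = 2 O \left(-3 - 3 \sqrt{O}\right)$
$B{\left(P,D \right)} = \frac{-34 + P}{D - 6 P - 6 P^{\frac{3}{2}}}$ ($B{\left(P,D \right)} = \frac{P - 34}{D - \left(6 P + 6 P^{\frac{3}{2}}\right)} = \frac{-34 + P}{D - 6 P - 6 P^{\frac{3}{2}}}$)
$B^{2}{\left(-32,m{\left(1 \right)} \right)} = \left(\frac{34 - -32}{\left(-1\right) 0 + 6 \left(-32\right) + 6 \left(-32\right)^{\frac{3}{2}}}\right)^{2} = \left(\frac{34 + 32}{0 - 192 + 6 \left(- 128 i \sqrt{2}\right)}\right)^{2} = \left(\frac{1}{0 - 192 - 768 i \sqrt{2}} \cdot 66\right)^{2} = \left(\frac{1}{-192 - 768 i \sqrt{2}} \cdot 66\right)^{2} = \left(\frac{66}{-192 - 768 i \sqrt{2}}\right)^{2} = \frac{4356}{\left(-192 - 768 i \sqrt{2}\right)^{2}}$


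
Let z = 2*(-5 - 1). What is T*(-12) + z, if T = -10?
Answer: 108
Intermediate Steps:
z = -12 (z = 2*(-6) = -12)
T*(-12) + z = -10*(-12) - 12 = 120 - 12 = 108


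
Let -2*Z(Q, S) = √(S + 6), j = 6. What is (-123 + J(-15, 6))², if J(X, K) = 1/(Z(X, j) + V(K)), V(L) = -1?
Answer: 15007 + 245*√3/2 ≈ 15219.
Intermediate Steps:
Z(Q, S) = -√(6 + S)/2 (Z(Q, S) = -√(S + 6)/2 = -√(6 + S)/2)
J(X, K) = 1/(-1 - √3) (J(X, K) = 1/(-√(6 + 6)/2 - 1) = 1/(-√3 - 1) = 1/(-1 - √3))
(-123 + J(-15, 6))² = (-123 + (½ - √3/2))² = (-245/2 - √3/2)²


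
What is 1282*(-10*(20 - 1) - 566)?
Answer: -969192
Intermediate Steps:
1282*(-10*(20 - 1) - 566) = 1282*(-10*19 - 566) = 1282*(-190 - 566) = 1282*(-756) = -969192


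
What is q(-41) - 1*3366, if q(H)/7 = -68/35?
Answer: -16898/5 ≈ -3379.6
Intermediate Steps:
q(H) = -68/5 (q(H) = 7*(-68/35) = -68/5)
q(-41) - 1*3366 = -68/5 - 1*3366 = -68/5 - 3366 = -16898/5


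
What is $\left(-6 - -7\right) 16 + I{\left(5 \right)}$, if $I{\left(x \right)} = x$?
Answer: $21$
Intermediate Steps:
$\left(-6 - -7\right) 16 + I{\left(5 \right)} = \left(-6 - -7\right) 16 + 5 = \left(-6 + 7\right) 16 + 5 = 1 \cdot 16 + 5 = 16 + 5 = 21$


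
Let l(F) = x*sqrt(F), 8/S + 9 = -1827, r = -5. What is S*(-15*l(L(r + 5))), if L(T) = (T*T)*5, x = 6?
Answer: 0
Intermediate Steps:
S = -2/459 (S = 8/(-9 - 1827) = 8/(-1836) = 8*(-1/1836) = -2/459 ≈ -0.0043573)
L(T) = 5*T**2 (L(T) = T**2*5 = 5*T**2)
l(F) = 6*sqrt(F)
S*(-15*l(L(r + 5))) = -(-10)*6*sqrt(5*(-5 + 5)**2)/153 = -(-10)*6*sqrt(5*0**2)/153 = -(-10)*6*sqrt(5*0)/153 = -(-10)*6*sqrt(0)/153 = -(-10)*6*0/153 = -(-10)*0/153 = -2/459*0 = 0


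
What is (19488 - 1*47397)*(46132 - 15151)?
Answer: -864648729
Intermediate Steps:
(19488 - 1*47397)*(46132 - 15151) = (19488 - 47397)*30981 = -27909*30981 = -864648729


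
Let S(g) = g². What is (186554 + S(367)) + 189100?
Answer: 510343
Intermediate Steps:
(186554 + S(367)) + 189100 = (186554 + 367²) + 189100 = (186554 + 134689) + 189100 = 321243 + 189100 = 510343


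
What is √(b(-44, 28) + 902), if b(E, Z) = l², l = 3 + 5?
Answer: √966 ≈ 31.081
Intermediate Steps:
l = 8
b(E, Z) = 64 (b(E, Z) = 8² = 64)
√(b(-44, 28) + 902) = √(64 + 902) = √966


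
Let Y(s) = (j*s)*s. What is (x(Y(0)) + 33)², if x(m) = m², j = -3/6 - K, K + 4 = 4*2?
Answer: 1089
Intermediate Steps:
K = 4 (K = -4 + 4*2 = -4 + 8 = 4)
j = -9/2 (j = -3/6 - 1*4 = -3*⅙ - 4 = -½ - 4 = -9/2 ≈ -4.5000)
Y(s) = -9*s²/2 (Y(s) = (-9*s/2)*s = -9*s²/2)
(x(Y(0)) + 33)² = ((-9/2*0²)² + 33)² = ((-9/2*0)² + 33)² = (0² + 33)² = (0 + 33)² = 33² = 1089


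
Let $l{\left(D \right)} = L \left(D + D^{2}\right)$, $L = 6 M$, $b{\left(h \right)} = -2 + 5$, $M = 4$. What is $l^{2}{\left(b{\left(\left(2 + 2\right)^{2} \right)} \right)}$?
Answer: $82944$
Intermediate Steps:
$b{\left(h \right)} = 3$
$L = 24$ ($L = 6 \cdot 4 = 24$)
$l{\left(D \right)} = 24 D + 24 D^{2}$ ($l{\left(D \right)} = 24 \left(D + D^{2}\right) = 24 D + 24 D^{2}$)
$l^{2}{\left(b{\left(\left(2 + 2\right)^{2} \right)} \right)} = \left(24 \cdot 3 \left(1 + 3\right)\right)^{2} = \left(24 \cdot 3 \cdot 4\right)^{2} = 288^{2} = 82944$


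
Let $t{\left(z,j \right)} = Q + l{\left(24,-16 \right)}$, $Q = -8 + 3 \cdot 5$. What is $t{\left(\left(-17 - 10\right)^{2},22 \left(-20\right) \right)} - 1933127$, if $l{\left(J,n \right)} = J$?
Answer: $-1933096$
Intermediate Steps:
$Q = 7$ ($Q = -8 + 15 = 7$)
$t{\left(z,j \right)} = 31$ ($t{\left(z,j \right)} = 7 + 24 = 31$)
$t{\left(\left(-17 - 10\right)^{2},22 \left(-20\right) \right)} - 1933127 = 31 - 1933127 = -1933096$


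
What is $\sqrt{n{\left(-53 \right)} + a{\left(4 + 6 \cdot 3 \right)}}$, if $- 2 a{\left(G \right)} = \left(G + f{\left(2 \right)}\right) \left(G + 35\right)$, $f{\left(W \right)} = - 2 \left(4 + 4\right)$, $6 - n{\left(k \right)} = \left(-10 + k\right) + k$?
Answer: $7 i \approx 7.0 i$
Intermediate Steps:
$n{\left(k \right)} = 16 - 2 k$ ($n{\left(k \right)} = 6 - \left(\left(-10 + k\right) + k\right) = 6 - \left(-10 + 2 k\right) = 16 - 2 k$)
$f{\left(W \right)} = -16$ ($f{\left(W \right)} = \left(-2\right) 8 = -16$)
$a{\left(G \right)} = - \frac{\left(-16 + G\right) \left(35 + G\right)}{2}$ ($a{\left(G \right)} = - \frac{\left(G - 16\right) \left(G + 35\right)}{2} = - \frac{\left(-16 + G\right) \left(35 + G\right)}{2}$)
$\sqrt{n{\left(-53 \right)} + a{\left(4 + 6 \cdot 3 \right)}} = \sqrt{\left(16 - -106\right) - \left(-280 + \frac{\left(4 + 6 \cdot 3\right)^{2}}{2} + \frac{19 \left(4 + 6 \cdot 3\right)}{2}\right)} = \sqrt{\left(16 + 106\right) - \left(-280 + \frac{\left(4 + 18\right)^{2}}{2} + \frac{19 \left(4 + 18\right)}{2}\right)} = \sqrt{122 - \left(-71 + 242\right)} = \sqrt{122 - 171} = \sqrt{-49} = 7 i$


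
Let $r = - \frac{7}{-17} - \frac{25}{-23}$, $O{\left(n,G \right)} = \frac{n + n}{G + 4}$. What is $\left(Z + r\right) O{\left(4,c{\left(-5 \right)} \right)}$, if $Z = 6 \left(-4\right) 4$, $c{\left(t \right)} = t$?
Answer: $\frac{295600}{391} \approx 756.01$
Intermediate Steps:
$O{\left(n,G \right)} = \frac{2 n}{4 + G}$
$r = \frac{586}{391}$ ($r = \left(-7\right) \left(- \frac{1}{17}\right) - - \frac{25}{23} = \frac{7}{17} + \frac{25}{23} = \frac{586}{391} \approx 1.4987$)
$Z = -96$ ($Z = \left(-24\right) 4 = -96$)
$\left(Z + r\right) O{\left(4,c{\left(-5 \right)} \right)} = \left(-96 + \frac{586}{391}\right) 2 \cdot 4 \frac{1}{4 - 5} = - \frac{36950 \cdot 2 \cdot 4 \frac{1}{-1}}{391} = - \frac{36950 \cdot 2 \cdot 4 \left(-1\right)}{391} = \left(- \frac{36950}{391}\right) \left(-8\right) = \frac{295600}{391}$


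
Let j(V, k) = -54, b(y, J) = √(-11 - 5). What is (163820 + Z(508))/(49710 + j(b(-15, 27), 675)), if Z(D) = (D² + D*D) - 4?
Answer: 28331/2069 ≈ 13.693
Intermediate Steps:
b(y, J) = 4*I (b(y, J) = √(-16) = 4*I)
Z(D) = -4 + 2*D² (Z(D) = (D² + D²) - 4 = 2*D² - 4 = -4 + 2*D²)
(163820 + Z(508))/(49710 + j(b(-15, 27), 675)) = (163820 + (-4 + 2*508²))/(49710 - 54) = (163820 + (-4 + 2*258064))/49656 = (163820 + (-4 + 516128))*(1/49656) = (163820 + 516124)*(1/49656) = 679944*(1/49656) = 28331/2069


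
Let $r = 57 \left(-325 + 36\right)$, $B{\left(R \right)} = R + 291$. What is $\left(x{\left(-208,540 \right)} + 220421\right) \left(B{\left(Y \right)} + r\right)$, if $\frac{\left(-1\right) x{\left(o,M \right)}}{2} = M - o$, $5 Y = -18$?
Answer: $-3543432480$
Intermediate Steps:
$Y = - \frac{18}{5}$ ($Y = \frac{1}{5} \left(-18\right) = - \frac{18}{5} \approx -3.6$)
$x{\left(o,M \right)} = - 2 M + 2 o$ ($x{\left(o,M \right)} = - 2 \left(M - o\right) = - 2 M + 2 o$)
$B{\left(R \right)} = 291 + R$
$r = -16473$ ($r = 57 \left(-289\right) = -16473$)
$\left(x{\left(-208,540 \right)} + 220421\right) \left(B{\left(Y \right)} + r\right) = \left(\left(\left(-2\right) 540 + 2 \left(-208\right)\right) + 220421\right) \left(\left(291 - \frac{18}{5}\right) - 16473\right) = \left(\left(-1080 - 416\right) + 220421\right) \left(\frac{1437}{5} - 16473\right) = \left(-1496 + 220421\right) \left(- \frac{80928}{5}\right) = 218925 \left(- \frac{80928}{5}\right) = -3543432480$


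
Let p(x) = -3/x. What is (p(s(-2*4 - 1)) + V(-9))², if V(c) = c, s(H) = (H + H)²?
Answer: 946729/11664 ≈ 81.167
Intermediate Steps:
s(H) = 4*H² (s(H) = (2*H)² = 4*H²)
(p(s(-2*4 - 1)) + V(-9))² = (-3*1/(4*(-2*4 - 1)²) - 9)² = (-3*1/(4*(-8 - 1)²) - 9)² = (-3/(4*(-9)²) - 9)² = (-3/(4*81) - 9)² = (-3/324 - 9)² = (-3*1/324 - 9)² = (-1/108 - 9)² = (-973/108)² = 946729/11664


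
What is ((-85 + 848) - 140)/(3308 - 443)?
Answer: 623/2865 ≈ 0.21745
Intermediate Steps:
((-85 + 848) - 140)/(3308 - 443) = (763 - 140)/2865 = 623*(1/2865) = 623/2865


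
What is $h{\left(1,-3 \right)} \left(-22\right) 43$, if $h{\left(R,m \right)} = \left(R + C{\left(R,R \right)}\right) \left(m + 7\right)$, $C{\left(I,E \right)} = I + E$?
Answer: $-11352$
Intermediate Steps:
$C{\left(I,E \right)} = E + I$
$h{\left(R,m \right)} = 3 R \left(7 + m\right)$ ($h{\left(R,m \right)} = \left(R + \left(R + R\right)\right) \left(m + 7\right) = \left(R + 2 R\right) \left(7 + m\right) = 3 R \left(7 + m\right)$)
$h{\left(1,-3 \right)} \left(-22\right) 43 = 3 \cdot 1 \left(7 - 3\right) \left(-22\right) 43 = 3 \cdot 1 \cdot 4 \left(-22\right) 43 = 12 \left(-22\right) 43 = \left(-264\right) 43 = -11352$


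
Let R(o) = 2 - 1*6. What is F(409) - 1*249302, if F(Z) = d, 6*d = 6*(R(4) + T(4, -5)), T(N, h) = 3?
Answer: -249303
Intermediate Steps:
R(o) = -4 (R(o) = 2 - 6 = -4)
d = -1 (d = (6*(-4 + 3))/6 = (6*(-1))/6 = (⅙)*(-6) = -1)
F(Z) = -1
F(409) - 1*249302 = -1 - 1*249302 = -1 - 249302 = -249303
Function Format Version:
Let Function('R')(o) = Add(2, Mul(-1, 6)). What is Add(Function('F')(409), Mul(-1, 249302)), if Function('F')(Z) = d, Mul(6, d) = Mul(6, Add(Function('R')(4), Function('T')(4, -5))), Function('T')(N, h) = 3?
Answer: -249303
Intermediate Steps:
Function('R')(o) = -4 (Function('R')(o) = Add(2, -6) = -4)
d = -1 (d = Mul(Rational(1, 6), Mul(6, Add(-4, 3))) = Mul(Rational(1, 6), Mul(6, -1)) = Mul(Rational(1, 6), -6) = -1)
Function('F')(Z) = -1
Add(Function('F')(409), Mul(-1, 249302)) = Add(-1, Mul(-1, 249302)) = Add(-1, -249302) = -249303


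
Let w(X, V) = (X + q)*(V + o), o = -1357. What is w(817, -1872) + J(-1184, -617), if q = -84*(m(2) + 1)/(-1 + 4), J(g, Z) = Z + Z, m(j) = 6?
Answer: -2006443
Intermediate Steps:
J(g, Z) = 2*Z
q = -196 (q = -84*(6 + 1)/(-1 + 4) = -588/3 = -84*7/3 = -196)
w(X, V) = (-1357 + V)*(-196 + X) (w(X, V) = (X - 196)*(V - 1357) = (-196 + X)*(-1357 + V) = (-1357 + V)*(-196 + X))
w(817, -1872) + J(-1184, -617) = (265972 - 1357*817 - 196*(-1872) - 1872*817) + 2*(-617) = (265972 - 1108669 + 366912 - 1529424) - 1234 = -2005209 - 1234 = -2006443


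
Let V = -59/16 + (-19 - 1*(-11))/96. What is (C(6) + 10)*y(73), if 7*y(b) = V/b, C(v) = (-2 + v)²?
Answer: -2353/12264 ≈ -0.19186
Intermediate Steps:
V = -181/48 (V = -59*1/16 + (-19 + 11)*(1/96) = -59/16 - 8*1/96 = -59/16 - 1/12 = -181/48 ≈ -3.7708)
y(b) = -181/(336*b) (y(b) = (-181/(48*b))/7 = -181/(336*b))
(C(6) + 10)*y(73) = ((-2 + 6)² + 10)*(-181/336/73) = (4² + 10)*(-181/336*1/73) = (16 + 10)*(-181/24528) = 26*(-181/24528) = -2353/12264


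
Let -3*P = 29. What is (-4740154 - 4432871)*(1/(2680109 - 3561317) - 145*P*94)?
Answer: -118337147896122775/97912 ≈ -1.2086e+12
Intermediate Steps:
P = -29/3 (P = -⅓*29 = -29/3 ≈ -9.6667)
(-4740154 - 4432871)*(1/(2680109 - 3561317) - 145*P*94) = (-4740154 - 4432871)*(1/(2680109 - 3561317) - 145*(-29/3)*94) = -9173025*(1/(-881208) + (4205/3)*94) = -9173025*(-1/881208 + 395270/3) = -9173025*116105028719/881208 = -118337147896122775/97912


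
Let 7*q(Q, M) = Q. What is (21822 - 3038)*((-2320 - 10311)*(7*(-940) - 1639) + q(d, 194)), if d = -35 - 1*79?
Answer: 13650317941856/7 ≈ 1.9500e+12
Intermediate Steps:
d = -114 (d = -35 - 79 = -114)
q(Q, M) = Q/7
(21822 - 3038)*((-2320 - 10311)*(7*(-940) - 1639) + q(d, 194)) = (21822 - 3038)*((-2320 - 10311)*(7*(-940) - 1639) + (1/7)*(-114)) = 18784*(-12631*(-6580 - 1639) - 114/7) = 18784*(-12631*(-8219) - 114/7) = 18784*(103814189 - 114/7) = 18784*(726699209/7) = 13650317941856/7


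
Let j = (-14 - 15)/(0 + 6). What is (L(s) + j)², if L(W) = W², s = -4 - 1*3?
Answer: 70225/36 ≈ 1950.7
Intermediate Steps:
j = -29/6 ≈ -4.8333
s = -7 (s = -4 - 3 = -7)
(L(s) + j)² = ((-7)² - 29/6)² = (49 - 29/6)² = (265/6)² = 70225/36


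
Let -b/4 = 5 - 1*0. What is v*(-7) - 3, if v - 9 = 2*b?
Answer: 214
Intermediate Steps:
b = -20 (b = -4*(5 - 1*0) = -4*(5 + 0) = -4*5 = -20)
v = -31 (v = 9 + 2*(-20) = 9 - 40 = -31)
v*(-7) - 3 = -31*(-7) - 3 = 217 - 3 = 214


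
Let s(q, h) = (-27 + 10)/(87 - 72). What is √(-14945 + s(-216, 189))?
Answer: 8*I*√52545/15 ≈ 122.25*I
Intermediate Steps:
s(q, h) = -17/15
√(-14945 + s(-216, 189)) = √(-14945 - 17/15) = √(-224192/15) = 8*I*√52545/15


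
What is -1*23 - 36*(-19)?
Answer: 661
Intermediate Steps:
-1*23 - 36*(-19) = -23 + 684 = 661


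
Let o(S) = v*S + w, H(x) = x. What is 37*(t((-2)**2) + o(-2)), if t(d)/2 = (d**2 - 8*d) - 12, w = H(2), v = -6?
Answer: -1554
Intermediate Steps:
w = 2
o(S) = 2 - 6*S (o(S) = -6*S + 2 = 2 - 6*S)
t(d) = -24 - 16*d + 2*d**2 (t(d) = 2*((d**2 - 8*d) - 12) = 2*(-12 + d**2 - 8*d) = -24 - 16*d + 2*d**2)
37*(t((-2)**2) + o(-2)) = 37*((-24 - 16*(-2)**2 + 2*((-2)**2)**2) + (2 - 6*(-2))) = 37*((-24 - 16*4 + 2*4**2) + (2 + 12)) = 37*((-24 - 64 + 2*16) + 14) = 37*((-24 - 64 + 32) + 14) = 37*(-56 + 14) = 37*(-42) = -1554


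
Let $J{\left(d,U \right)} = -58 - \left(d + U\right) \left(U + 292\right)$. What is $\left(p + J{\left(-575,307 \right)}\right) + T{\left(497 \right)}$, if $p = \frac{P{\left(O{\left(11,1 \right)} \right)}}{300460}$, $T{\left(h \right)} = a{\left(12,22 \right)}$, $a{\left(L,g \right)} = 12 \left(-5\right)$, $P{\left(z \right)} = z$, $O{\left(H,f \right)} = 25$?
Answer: $\frac{9639598093}{60092} \approx 1.6041 \cdot 10^{5}$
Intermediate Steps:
$a{\left(L,g \right)} = -60$
$T{\left(h \right)} = -60$
$J{\left(d,U \right)} = -58 - \left(292 + U\right) \left(U + d\right)$ ($J{\left(d,U \right)} = -58 - \left(U + d\right) \left(292 + U\right) = -58 - \left(292 + U\right) \left(U + d\right)$)
$p = \frac{5}{60092}$ ($p = \frac{25}{300460} = 25 \cdot \frac{1}{300460} = \frac{5}{60092} \approx 8.3206 \cdot 10^{-5}$)
$\left(p + J{\left(-575,307 \right)}\right) + T{\left(497 \right)} = \left(\frac{5}{60092} - \left(16051 - 176525\right)\right) - 60 = \left(\frac{5}{60092} - -160474\right) - 60 = \left(\frac{5}{60092} + 160474\right) - 60 = \frac{9643203613}{60092} - 60 = \frac{9639598093}{60092}$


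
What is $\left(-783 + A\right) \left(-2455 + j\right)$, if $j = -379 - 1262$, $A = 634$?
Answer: $610304$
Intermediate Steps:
$j = -1641$ ($j = -379 - 1262 = -1641$)
$\left(-783 + A\right) \left(-2455 + j\right) = \left(-783 + 634\right) \left(-2455 - 1641\right) = \left(-149\right) \left(-4096\right) = 610304$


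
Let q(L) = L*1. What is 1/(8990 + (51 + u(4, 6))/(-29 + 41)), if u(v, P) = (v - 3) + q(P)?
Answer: 6/53969 ≈ 0.00011117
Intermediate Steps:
q(L) = L
u(v, P) = -3 + P + v (u(v, P) = (v - 3) + P = (-3 + v) + P = -3 + P + v)
1/(8990 + (51 + u(4, 6))/(-29 + 41)) = 1/(8990 + (51 + (-3 + 6 + 4))/(-29 + 41)) = 1/(8990 + (51 + 7)/12) = 1/(8990 + 58*(1/12)) = 1/(8990 + 29/6) = 1/(53969/6) = 6/53969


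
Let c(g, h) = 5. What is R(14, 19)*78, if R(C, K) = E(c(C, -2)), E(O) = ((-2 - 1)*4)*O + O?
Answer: -4290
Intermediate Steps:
E(O) = -11*O (E(O) = (-3*4)*O + O = -12*O + O = -11*O)
R(C, K) = -55 (R(C, K) = -11*5 = -55)
R(14, 19)*78 = -55*78 = -4290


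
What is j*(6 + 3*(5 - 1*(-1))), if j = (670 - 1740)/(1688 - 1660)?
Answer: -6420/7 ≈ -917.14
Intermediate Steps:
j = -535/14 (j = -1070/28 = -1070*1/28 = -535/14 ≈ -38.214)
j*(6 + 3*(5 - 1*(-1))) = -535*(6 + 3*(5 - 1*(-1)))/14 = -535*(6 + 3*(5 + 1))/14 = -535*(6 + 3*6)/14 = -535*(6 + 18)/14 = -535/14*24 = -6420/7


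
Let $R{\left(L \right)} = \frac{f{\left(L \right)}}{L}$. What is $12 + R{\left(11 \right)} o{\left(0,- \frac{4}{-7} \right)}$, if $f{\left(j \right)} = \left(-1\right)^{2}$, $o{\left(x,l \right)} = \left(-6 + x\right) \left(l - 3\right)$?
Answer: $\frac{1026}{77} \approx 13.325$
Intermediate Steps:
$o{\left(x,l \right)} = \left(-6 + x\right) \left(-3 + l\right)$
$f{\left(j \right)} = 1$
$R{\left(L \right)} = \frac{1}{L}$ ($R{\left(L \right)} = 1 \frac{1}{L} = \frac{1}{L}$)
$12 + R{\left(11 \right)} o{\left(0,- \frac{4}{-7} \right)} = 12 + \frac{18 - 6 \left(- \frac{4}{-7}\right) - 0 + - \frac{4}{-7} \cdot 0}{11} = 12 + \frac{18 - 6 \left(\left(-4\right) \left(- \frac{1}{7}\right)\right) + 0 + \left(-4\right) \left(- \frac{1}{7}\right) 0}{11} = 12 + \frac{18 - \frac{24}{7} + 0 + \frac{4}{7} \cdot 0}{11} = 12 + \frac{18 - \frac{24}{7} + 0 + 0}{11} = 12 + \frac{1}{11} \cdot \frac{102}{7} = 12 + \frac{102}{77} = \frac{1026}{77}$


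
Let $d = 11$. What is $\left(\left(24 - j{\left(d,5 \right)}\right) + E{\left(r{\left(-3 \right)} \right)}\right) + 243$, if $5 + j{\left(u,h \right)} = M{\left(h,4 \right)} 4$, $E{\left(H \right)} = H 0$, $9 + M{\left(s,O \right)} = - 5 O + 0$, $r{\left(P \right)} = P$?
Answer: $388$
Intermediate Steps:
$M{\left(s,O \right)} = -9 - 5 O$ ($M{\left(s,O \right)} = -9 + \left(- 5 O + 0\right) = -9 - 5 O$)
$E{\left(H \right)} = 0$
$j{\left(u,h \right)} = -121$ ($j{\left(u,h \right)} = -5 + \left(-9 - 20\right) 4 = -5 - 116 = -121$)
$\left(\left(24 - j{\left(d,5 \right)}\right) + E{\left(r{\left(-3 \right)} \right)}\right) + 243 = \left(\left(24 - -121\right) + 0\right) + 243 = \left(\left(24 + 121\right) + 0\right) + 243 = \left(145 + 0\right) + 243 = 145 + 243 = 388$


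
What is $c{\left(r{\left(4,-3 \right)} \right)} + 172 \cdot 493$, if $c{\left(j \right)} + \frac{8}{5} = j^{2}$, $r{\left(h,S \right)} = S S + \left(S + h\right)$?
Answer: $\frac{424472}{5} \approx 84894.0$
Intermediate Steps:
$r{\left(h,S \right)} = S + h + S^{2}$ ($r{\left(h,S \right)} = S^{2} + \left(S + h\right) = S + h + S^{2}$)
$c{\left(j \right)} = - \frac{8}{5} + j^{2}$
$c{\left(r{\left(4,-3 \right)} \right)} + 172 \cdot 493 = \left(- \frac{8}{5} + \left(-3 + 4 + \left(-3\right)^{2}\right)^{2}\right) + 172 \cdot 493 = \left(- \frac{8}{5} + \left(-3 + 4 + 9\right)^{2}\right) + 84796 = \left(- \frac{8}{5} + 10^{2}\right) + 84796 = \left(- \frac{8}{5} + 100\right) + 84796 = \frac{492}{5} + 84796 = \frac{424472}{5}$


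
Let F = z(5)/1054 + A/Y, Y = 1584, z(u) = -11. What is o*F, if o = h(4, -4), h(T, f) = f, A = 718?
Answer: -184837/104346 ≈ -1.7714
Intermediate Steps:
o = -4
F = 184837/417384 (F = -11/1054 + 718/1584 = -11*1/1054 + 718*(1/1584) = -11/1054 + 359/792 = 184837/417384 ≈ 0.44285)
o*F = -4*184837/417384 = -184837/104346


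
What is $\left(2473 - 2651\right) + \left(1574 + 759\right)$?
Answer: $2155$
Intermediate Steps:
$\left(2473 - 2651\right) + \left(1574 + 759\right) = -178 + 2333 = 2155$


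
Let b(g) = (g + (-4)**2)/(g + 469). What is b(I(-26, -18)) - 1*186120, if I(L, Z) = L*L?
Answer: -213106708/1145 ≈ -1.8612e+5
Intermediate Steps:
I(L, Z) = L**2
b(g) = (16 + g)/(469 + g) (b(g) = (g + 16)/(469 + g) = (16 + g)/(469 + g))
b(I(-26, -18)) - 1*186120 = (16 + (-26)**2)/(469 + (-26)**2) - 1*186120 = (16 + 676)/(469 + 676) - 186120 = 692/1145 - 186120 = -213106708/1145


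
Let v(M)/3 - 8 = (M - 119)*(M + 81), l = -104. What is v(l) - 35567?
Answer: -20156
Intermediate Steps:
v(M) = 24 + 3*(-119 + M)*(81 + M) (v(M) = 24 + 3*((M - 119)*(M + 81)) = 24 + 3*((-119 + M)*(81 + M)) = 24 + 3*(-119 + M)*(81 + M))
v(l) - 35567 = (-28893 - 114*(-104) + 3*(-104)**2) - 35567 = (-28893 + 11856 + 3*10816) - 35567 = (-28893 + 11856 + 32448) - 35567 = 15411 - 35567 = -20156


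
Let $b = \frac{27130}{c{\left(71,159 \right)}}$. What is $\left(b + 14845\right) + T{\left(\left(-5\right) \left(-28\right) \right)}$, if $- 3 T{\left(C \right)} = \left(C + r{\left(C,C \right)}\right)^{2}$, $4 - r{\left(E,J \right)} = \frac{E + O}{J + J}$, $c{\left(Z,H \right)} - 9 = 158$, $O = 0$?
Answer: $\frac{16319317}{2004} \approx 8143.4$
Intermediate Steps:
$c{\left(Z,H \right)} = 167$ ($c{\left(Z,H \right)} = 9 + 158 = 167$)
$r{\left(E,J \right)} = 4 - \frac{E}{2 J}$ ($r{\left(E,J \right)} = 4 - \frac{E + 0}{J + J} = 4 - \frac{E}{2 J}$)
$b = \frac{27130}{167} \approx 162.46$
$T{\left(C \right)} = - \frac{\left(\frac{7}{2} + C\right)^{2}}{3}$ ($T{\left(C \right)} = - \frac{\left(C + \left(4 - \frac{C}{2 C}\right)\right)^{2}}{3} = - \frac{\left(C + \left(4 - \frac{1}{2}\right)\right)^{2}}{3} = - \frac{\left(C + \frac{7}{2}\right)^{2}}{3} = - \frac{\left(\frac{7}{2} + C\right)^{2}}{3}$)
$\left(b + 14845\right) + T{\left(\left(-5\right) \left(-28\right) \right)} = \left(\frac{27130}{167} + 14845\right) - \frac{\left(7 + 2 \left(\left(-5\right) \left(-28\right)\right)\right)^{2}}{12} = \frac{2506245}{167} - \frac{\left(7 + 2 \cdot 140\right)^{2}}{12} = \frac{2506245}{167} - \frac{\left(7 + 280\right)^{2}}{12} = \frac{2506245}{167} - \frac{287^{2}}{12} = \frac{2506245}{167} - \frac{82369}{12} = \frac{16319317}{2004}$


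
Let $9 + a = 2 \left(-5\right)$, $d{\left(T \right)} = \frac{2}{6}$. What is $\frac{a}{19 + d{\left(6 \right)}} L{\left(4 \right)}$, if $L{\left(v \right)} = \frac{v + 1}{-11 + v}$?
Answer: $\frac{285}{406} \approx 0.70197$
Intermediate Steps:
$d{\left(T \right)} = \frac{1}{3}$ ($d{\left(T \right)} = 2 \cdot \frac{1}{6} = \frac{1}{3}$)
$L{\left(v \right)} = \frac{1 + v}{-11 + v}$
$a = -19$ ($a = -9 + 2 \left(-5\right) = -9 - 10 = -19$)
$\frac{a}{19 + d{\left(6 \right)}} L{\left(4 \right)} = - \frac{19}{19 + \frac{1}{3}} \frac{1 + 4}{-11 + 4} = - \frac{19}{\frac{58}{3}} \frac{1}{-7} \cdot 5 = \left(-19\right) \frac{3}{58} \left(\left(- \frac{1}{7}\right) 5\right) = \left(- \frac{57}{58}\right) \left(- \frac{5}{7}\right) = \frac{285}{406}$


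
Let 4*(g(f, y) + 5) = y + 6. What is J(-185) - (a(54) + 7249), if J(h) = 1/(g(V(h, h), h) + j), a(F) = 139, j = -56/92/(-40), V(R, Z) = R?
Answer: -84511562/11439 ≈ -7388.0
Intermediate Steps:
g(f, y) = -7/2 + y/4 (g(f, y) = -5 + (y + 6)/4 = -5 + (6 + y)/4 = -5 + (3/2 + y/4) = -7/2 + y/4)
j = 7/460 (j = -56*1/92*(-1/40) = -14/23*(-1/40) = 7/460 ≈ 0.015217)
J(h) = 1/(-1603/460 + h/4) (J(h) = 1/((-7/2 + h/4) + 7/460) = 1/(-1603/460 + h/4))
J(-185) - (a(54) + 7249) = 460/(-1603 + 115*(-185)) - (139 + 7249) = 460/(-1603 - 21275) - 1*7388 = 460/(-22878) - 7388 = 460*(-1/22878) - 7388 = -230/11439 - 7388 = -84511562/11439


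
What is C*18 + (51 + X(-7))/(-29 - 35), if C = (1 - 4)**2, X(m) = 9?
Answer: 2577/16 ≈ 161.06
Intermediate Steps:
C = 9 (C = (-3)**2 = 9)
C*18 + (51 + X(-7))/(-29 - 35) = 9*18 + (51 + 9)/(-29 - 35) = 162 + 60/(-64) = 162 + 60*(-1/64) = 162 - 15/16 = 2577/16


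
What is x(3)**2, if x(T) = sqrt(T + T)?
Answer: 6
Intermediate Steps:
x(T) = sqrt(2)*sqrt(T) (x(T) = sqrt(2*T) = sqrt(2)*sqrt(T))
x(3)**2 = (sqrt(2)*sqrt(3))**2 = (sqrt(6))**2 = 6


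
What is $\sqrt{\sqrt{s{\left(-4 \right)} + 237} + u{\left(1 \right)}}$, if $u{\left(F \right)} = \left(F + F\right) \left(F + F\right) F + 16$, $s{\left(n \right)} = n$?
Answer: $\sqrt{20 + \sqrt{233}} \approx 5.9384$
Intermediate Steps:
$u{\left(F \right)} = 16 + 4 F^{3}$ ($u{\left(F \right)} = 2 F 2 F F + 16 = 4 F^{2} F + 16 = 4 F^{3} + 16 = 16 + 4 F^{3}$)
$\sqrt{\sqrt{s{\left(-4 \right)} + 237} + u{\left(1 \right)}} = \sqrt{\sqrt{-4 + 237} + \left(16 + 4 \cdot 1^{3}\right)} = \sqrt{\sqrt{233} + \left(16 + 4 \cdot 1\right)} = \sqrt{\sqrt{233} + \left(16 + 4\right)} = \sqrt{\sqrt{233} + 20} = \sqrt{20 + \sqrt{233}}$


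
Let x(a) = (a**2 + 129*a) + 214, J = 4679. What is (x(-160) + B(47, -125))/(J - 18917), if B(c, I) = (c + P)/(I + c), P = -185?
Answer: -67285/185094 ≈ -0.36352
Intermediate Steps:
x(a) = 214 + a**2 + 129*a
B(c, I) = (-185 + c)/(I + c) (B(c, I) = (c - 185)/(I + c) = (-185 + c)/(I + c))
(x(-160) + B(47, -125))/(J - 18917) = ((214 + (-160)**2 + 129*(-160)) + (-185 + 47)/(-125 + 47))/(4679 - 18917) = ((214 + 25600 - 20640) - 138/(-78))/(-14238) = (5174 - 1/78*(-138))*(-1/14238) = (5174 + 23/13)*(-1/14238) = (67285/13)*(-1/14238) = -67285/185094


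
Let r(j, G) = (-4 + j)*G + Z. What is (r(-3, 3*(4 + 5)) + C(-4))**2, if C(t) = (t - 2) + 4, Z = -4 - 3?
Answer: 39204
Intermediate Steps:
Z = -7
C(t) = 2 + t (C(t) = (-2 + t) + 4 = 2 + t)
r(j, G) = -7 + G*(-4 + j) (r(j, G) = (-4 + j)*G - 7 = G*(-4 + j) - 7 = -7 + G*(-4 + j))
(r(-3, 3*(4 + 5)) + C(-4))**2 = ((-7 - 12*(4 + 5) + (3*(4 + 5))*(-3)) + (2 - 4))**2 = ((-7 - 12*9 + (3*9)*(-3)) - 2)**2 = ((-7 - 4*27 + 27*(-3)) - 2)**2 = ((-7 - 108 - 81) - 2)**2 = (-196 - 2)**2 = (-198)**2 = 39204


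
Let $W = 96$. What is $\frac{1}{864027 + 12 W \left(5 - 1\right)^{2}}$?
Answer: $\frac{1}{882459} \approx 1.1332 \cdot 10^{-6}$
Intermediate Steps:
$\frac{1}{864027 + 12 W \left(5 - 1\right)^{2}} = \frac{1}{864027 + 12 \cdot 96 \left(5 - 1\right)^{2}} = \frac{1}{864027 + 1152 \cdot 4^{2}} = \frac{1}{864027 + 1152 \cdot 16} = \frac{1}{864027 + 18432} = \frac{1}{882459}$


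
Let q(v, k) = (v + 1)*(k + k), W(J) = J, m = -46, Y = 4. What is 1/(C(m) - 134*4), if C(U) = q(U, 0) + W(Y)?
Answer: -1/532 ≈ -0.0018797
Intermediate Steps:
q(v, k) = 2*k*(1 + v) (q(v, k) = (1 + v)*(2*k) = 2*k*(1 + v))
C(U) = 4 (C(U) = 2*0*(1 + U) + 4 = 0 + 4 = 4)
1/(C(m) - 134*4) = 1/(4 - 134*4) = 1/(4 - 536) = 1/(-532) = -1/532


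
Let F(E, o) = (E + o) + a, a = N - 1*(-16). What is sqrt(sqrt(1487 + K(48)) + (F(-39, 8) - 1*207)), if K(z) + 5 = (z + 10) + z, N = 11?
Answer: sqrt(-211 + 2*sqrt(397)) ≈ 13.082*I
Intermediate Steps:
K(z) = 5 + 2*z (K(z) = -5 + ((z + 10) + z) = -5 + ((10 + z) + z) = -5 + (10 + 2*z) = 5 + 2*z)
a = 27 (a = 11 - 1*(-16) = 11 + 16 = 27)
F(E, o) = 27 + E + o (F(E, o) = (E + o) + 27 = 27 + E + o)
sqrt(sqrt(1487 + K(48)) + (F(-39, 8) - 1*207)) = sqrt(sqrt(1487 + (5 + 2*48)) + ((27 - 39 + 8) - 1*207)) = sqrt(sqrt(1487 + (5 + 96)) + (-4 - 207)) = sqrt(sqrt(1487 + 101) - 211) = sqrt(sqrt(1588) - 211) = sqrt(2*sqrt(397) - 211) = sqrt(-211 + 2*sqrt(397))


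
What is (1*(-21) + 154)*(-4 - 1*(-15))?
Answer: 1463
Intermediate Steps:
(1*(-21) + 154)*(-4 - 1*(-15)) = (-21 + 154)*(-4 + 15) = 133*11 = 1463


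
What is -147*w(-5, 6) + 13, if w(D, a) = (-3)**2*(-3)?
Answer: 3982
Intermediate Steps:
w(D, a) = -27 (w(D, a) = 9*(-3) = -27)
-147*w(-5, 6) + 13 = -147*(-27) + 13 = 3969 + 13 = 3982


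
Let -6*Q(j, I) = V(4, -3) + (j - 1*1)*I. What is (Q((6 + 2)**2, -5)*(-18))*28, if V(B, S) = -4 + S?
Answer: -27048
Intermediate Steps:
Q(j, I) = 7/6 - I*(-1 + j)/6 (Q(j, I) = -((-4 - 3) + (j - 1*1)*I)/6 = -(-7 + (j - 1)*I)/6 = -(-7 + (-1 + j)*I)/6 = -(-7 + I*(-1 + j))/6 = 7/6 - I*(-1 + j)/6)
(Q((6 + 2)**2, -5)*(-18))*28 = ((7/6 + (1/6)*(-5) - 1/6*(-5)*(6 + 2)**2)*(-18))*28 = ((7/6 - 5/6 - 1/6*(-5)*8**2)*(-18))*28 = ((7/6 - 5/6 - 1/6*(-5)*64)*(-18))*28 = ((7/6 - 5/6 + 160/3)*(-18))*28 = ((161/3)*(-18))*28 = -966*28 = -27048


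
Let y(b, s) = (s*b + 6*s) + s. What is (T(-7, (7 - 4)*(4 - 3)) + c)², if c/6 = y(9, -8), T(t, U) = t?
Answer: 600625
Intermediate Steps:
y(b, s) = 7*s + b*s (y(b, s) = (b*s + 6*s) + s = (6*s + b*s) + s = 7*s + b*s)
c = -768 (c = 6*(-8*(7 + 9)) = 6*(-8*16) = 6*(-128) = -768)
(T(-7, (7 - 4)*(4 - 3)) + c)² = (-7 - 768)² = (-775)² = 600625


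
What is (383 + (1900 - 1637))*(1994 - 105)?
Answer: 1220294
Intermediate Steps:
(383 + (1900 - 1637))*(1994 - 105) = (383 + 263)*1889 = 646*1889 = 1220294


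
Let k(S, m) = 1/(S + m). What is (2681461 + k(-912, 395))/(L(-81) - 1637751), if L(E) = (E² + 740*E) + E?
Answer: -462105112/291452029 ≈ -1.5855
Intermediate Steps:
L(E) = E² + 741*E
(2681461 + k(-912, 395))/(L(-81) - 1637751) = (2681461 + 1/(-912 + 395))/(-81*(741 - 81) - 1637751) = (2681461 + 1/(-517))/(-81*660 - 1637751) = (2681461 - 1/517)/(-53460 - 1637751) = (1386315336/517)/(-1691211) = (1386315336/517)*(-1/1691211) = -462105112/291452029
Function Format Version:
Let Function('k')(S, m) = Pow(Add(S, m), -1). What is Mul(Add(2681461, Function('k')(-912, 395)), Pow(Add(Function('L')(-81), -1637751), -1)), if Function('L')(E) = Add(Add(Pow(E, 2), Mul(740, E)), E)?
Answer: Rational(-462105112, 291452029) ≈ -1.5855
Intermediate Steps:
Function('L')(E) = Add(Pow(E, 2), Mul(741, E))
Mul(Add(2681461, Function('k')(-912, 395)), Pow(Add(Function('L')(-81), -1637751), -1)) = Mul(Add(2681461, Pow(Add(-912, 395), -1)), Pow(Add(Mul(-81, Add(741, -81)), -1637751), -1)) = Mul(Add(2681461, Pow(-517, -1)), Pow(Add(Mul(-81, 660), -1637751), -1)) = Mul(Add(2681461, Rational(-1, 517)), Pow(Add(-53460, -1637751), -1)) = Mul(Rational(1386315336, 517), Pow(-1691211, -1)) = Mul(Rational(1386315336, 517), Rational(-1, 1691211)) = Rational(-462105112, 291452029)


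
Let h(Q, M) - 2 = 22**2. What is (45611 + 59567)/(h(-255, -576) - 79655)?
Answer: -105178/79169 ≈ -1.3285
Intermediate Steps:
h(Q, M) = 486 (h(Q, M) = 2 + 22**2 = 2 + 484 = 486)
(45611 + 59567)/(h(-255, -576) - 79655) = (45611 + 59567)/(486 - 79655) = 105178/(-79169) = 105178*(-1/79169) = -105178/79169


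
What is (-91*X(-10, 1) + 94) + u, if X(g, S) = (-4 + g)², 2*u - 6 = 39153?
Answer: 3675/2 ≈ 1837.5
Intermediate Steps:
u = 39159/2 (u = 3 + (½)*39153 = 3 + 39153/2 = 39159/2 ≈ 19580.)
(-91*X(-10, 1) + 94) + u = (-91*(-4 - 10)² + 94) + 39159/2 = (-91*(-14)² + 94) + 39159/2 = (-91*196 + 94) + 39159/2 = (-17836 + 94) + 39159/2 = -17742 + 39159/2 = 3675/2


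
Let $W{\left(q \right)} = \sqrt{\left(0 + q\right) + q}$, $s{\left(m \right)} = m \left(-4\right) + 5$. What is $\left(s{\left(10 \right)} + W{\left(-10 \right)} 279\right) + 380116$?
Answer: $380081 + 558 i \sqrt{5} \approx 3.8008 \cdot 10^{5} + 1247.7 i$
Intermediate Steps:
$s{\left(m \right)} = 5 - 4 m$ ($s{\left(m \right)} = - 4 m + 5 = 5 - 4 m$)
$W{\left(q \right)} = \sqrt{2} \sqrt{q}$ ($W{\left(q \right)} = \sqrt{q + q} = \sqrt{2 q} = \sqrt{2} \sqrt{q}$)
$\left(s{\left(10 \right)} + W{\left(-10 \right)} 279\right) + 380116 = \left(\left(5 - 40\right) + \sqrt{2} \sqrt{-10} \cdot 279\right) + 380116 = \left(\left(5 - 40\right) + \sqrt{2} i \sqrt{10} \cdot 279\right) + 380116 = \left(-35 + 2 i \sqrt{5} \cdot 279\right) + 380116 = \left(-35 + 558 i \sqrt{5}\right) + 380116 = 380081 + 558 i \sqrt{5}$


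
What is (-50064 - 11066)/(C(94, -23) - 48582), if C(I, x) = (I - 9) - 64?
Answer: 61130/48561 ≈ 1.2588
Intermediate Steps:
C(I, x) = -73 + I (C(I, x) = (-9 + I) - 64 = -73 + I)
(-50064 - 11066)/(C(94, -23) - 48582) = (-50064 - 11066)/((-73 + 94) - 48582) = -61130/(21 - 48582) = -61130/(-48561) = -61130*(-1/48561) = 61130/48561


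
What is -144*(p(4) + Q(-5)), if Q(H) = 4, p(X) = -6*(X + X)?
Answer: 6336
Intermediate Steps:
p(X) = -12*X
-144*(p(4) + Q(-5)) = -144*(-12*4 + 4) = -144*(-48 + 4) = -144*(-44) = 6336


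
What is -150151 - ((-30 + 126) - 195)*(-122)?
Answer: -162229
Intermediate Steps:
-150151 - ((-30 + 126) - 195)*(-122) = -150151 - (96 - 195)*(-122) = -150151 - (-99)*(-122) = -150151 - 1*12078 = -150151 - 12078 = -162229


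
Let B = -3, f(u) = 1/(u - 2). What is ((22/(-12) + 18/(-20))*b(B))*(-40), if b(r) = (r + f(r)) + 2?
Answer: -656/5 ≈ -131.20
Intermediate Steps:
f(u) = 1/(-2 + u)
b(r) = 2 + r + 1/(-2 + r) (b(r) = (r + 1/(-2 + r)) + 2 = 2 + r + 1/(-2 + r))
((22/(-12) + 18/(-20))*b(B))*(-40) = ((22/(-12) + 18/(-20))*((-3 + (-3)²)/(-2 - 3)))*(-40) = ((22*(-1/12) + 18*(-1/20))*((-3 + 9)/(-5)))*(-40) = ((-11/6 - 9/10)*(-⅕*6))*(-40) = -41/15*(-6/5)*(-40) = (82/25)*(-40) = -656/5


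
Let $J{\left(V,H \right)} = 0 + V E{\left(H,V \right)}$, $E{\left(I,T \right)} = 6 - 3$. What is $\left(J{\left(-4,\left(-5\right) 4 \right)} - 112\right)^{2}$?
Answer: $15376$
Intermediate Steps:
$E{\left(I,T \right)} = 3$
$J{\left(V,H \right)} = 3 V$ ($J{\left(V,H \right)} = 0 + V 3 = 0 + 3 V = 3 V$)
$\left(J{\left(-4,\left(-5\right) 4 \right)} - 112\right)^{2} = \left(3 \left(-4\right) - 112\right)^{2} = \left(-12 - 112\right)^{2} = \left(-124\right)^{2} = 15376$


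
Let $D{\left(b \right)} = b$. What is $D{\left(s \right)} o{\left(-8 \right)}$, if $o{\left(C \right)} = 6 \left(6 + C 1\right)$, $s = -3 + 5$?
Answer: $-24$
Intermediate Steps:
$s = 2$
$o{\left(C \right)} = 36 + 6 C$ ($o{\left(C \right)} = 6 \left(6 + C\right) = 36 + 6 C$)
$D{\left(s \right)} o{\left(-8 \right)} = 2 \left(36 + 6 \left(-8\right)\right) = 2 \left(36 - 48\right) = 2 \left(-12\right) = -24$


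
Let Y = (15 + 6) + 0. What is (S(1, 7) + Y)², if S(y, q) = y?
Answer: 484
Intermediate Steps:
Y = 21 (Y = 21 + 0 = 21)
(S(1, 7) + Y)² = (1 + 21)² = 22² = 484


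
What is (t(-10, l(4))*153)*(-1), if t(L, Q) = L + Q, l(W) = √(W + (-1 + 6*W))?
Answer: 1530 - 459*√3 ≈ 734.99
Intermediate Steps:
l(W) = √(-1 + 7*W)
(t(-10, l(4))*153)*(-1) = ((-10 + √(-1 + 7*4))*153)*(-1) = ((-10 + √(-1 + 28))*153)*(-1) = ((-10 + √27)*153)*(-1) = ((-10 + 3*√3)*153)*(-1) = (-1530 + 459*√3)*(-1) = 1530 - 459*√3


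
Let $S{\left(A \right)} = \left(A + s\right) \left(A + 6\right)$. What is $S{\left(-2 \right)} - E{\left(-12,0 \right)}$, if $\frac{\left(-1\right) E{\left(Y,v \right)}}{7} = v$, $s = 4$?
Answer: $8$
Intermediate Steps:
$E{\left(Y,v \right)} = - 7 v$
$S{\left(A \right)} = \left(4 + A\right) \left(6 + A\right)$ ($S{\left(A \right)} = \left(A + 4\right) \left(A + 6\right) = \left(4 + A\right) \left(6 + A\right)$)
$S{\left(-2 \right)} - E{\left(-12,0 \right)} = \left(24 + \left(-2\right)^{2} + 10 \left(-2\right)\right) - \left(-7\right) 0 = \left(24 + 4 - 20\right) - 0 = 8 + 0 = 8$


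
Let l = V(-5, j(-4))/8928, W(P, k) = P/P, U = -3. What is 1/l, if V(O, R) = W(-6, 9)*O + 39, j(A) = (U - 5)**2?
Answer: 4464/17 ≈ 262.59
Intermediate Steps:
W(P, k) = 1
j(A) = 64 (j(A) = (-3 - 5)**2 = (-8)**2 = 64)
V(O, R) = 39 + O (V(O, R) = 1*O + 39 = O + 39 = 39 + O)
l = 17/4464 (l = (39 - 5)/8928 = 34*(1/8928) = 17/4464 ≈ 0.0038082)
1/l = 1/(17/4464) = 4464/17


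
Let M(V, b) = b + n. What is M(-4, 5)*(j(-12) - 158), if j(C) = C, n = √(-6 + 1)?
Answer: -850 - 170*I*√5 ≈ -850.0 - 380.13*I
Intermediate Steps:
n = I*√5 (n = √(-5) = I*√5 ≈ 2.2361*I)
M(V, b) = b + I*√5
M(-4, 5)*(j(-12) - 158) = (5 + I*√5)*(-12 - 158) = (5 + I*√5)*(-170) = -850 - 170*I*√5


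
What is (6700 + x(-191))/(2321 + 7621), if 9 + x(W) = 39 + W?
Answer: 6539/9942 ≈ 0.65771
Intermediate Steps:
x(W) = 30 + W (x(W) = -9 + (39 + W) = 30 + W)
(6700 + x(-191))/(2321 + 7621) = (6700 + (30 - 191))/(2321 + 7621) = (6700 - 161)/9942 = 6539*(1/9942) = 6539/9942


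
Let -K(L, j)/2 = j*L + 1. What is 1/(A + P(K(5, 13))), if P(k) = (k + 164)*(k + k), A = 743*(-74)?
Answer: -1/63430 ≈ -1.5765e-5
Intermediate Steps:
K(L, j) = -2 - 2*L*j (K(L, j) = -2*(j*L + 1) = -2*(L*j + 1) = -2*(1 + L*j) = -2 - 2*L*j)
A = -54982
P(k) = 2*k*(164 + k) (P(k) = (164 + k)*(2*k) = 2*k*(164 + k))
1/(A + P(K(5, 13))) = 1/(-54982 + 2*(-2 - 2*5*13)*(164 + (-2 - 2*5*13))) = 1/(-54982 + 2*(-2 - 130)*(164 + (-2 - 130))) = 1/(-54982 + 2*(-132)*(164 - 132)) = 1/(-54982 + 2*(-132)*32) = 1/(-54982 - 8448) = 1/(-63430) = -1/63430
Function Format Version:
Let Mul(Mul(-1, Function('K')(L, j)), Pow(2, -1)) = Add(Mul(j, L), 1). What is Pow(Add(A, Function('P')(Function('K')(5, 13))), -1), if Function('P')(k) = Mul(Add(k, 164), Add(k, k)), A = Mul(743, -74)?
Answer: Rational(-1, 63430) ≈ -1.5765e-5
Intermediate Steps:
Function('K')(L, j) = Add(-2, Mul(-2, L, j)) (Function('K')(L, j) = Mul(-2, Add(Mul(j, L), 1)) = Mul(-2, Add(Mul(L, j), 1)) = Mul(-2, Add(1, Mul(L, j))) = Add(-2, Mul(-2, L, j)))
A = -54982
Function('P')(k) = Mul(2, k, Add(164, k)) (Function('P')(k) = Mul(Add(164, k), Mul(2, k)) = Mul(2, k, Add(164, k)))
Pow(Add(A, Function('P')(Function('K')(5, 13))), -1) = Pow(Add(-54982, Mul(2, Add(-2, Mul(-2, 5, 13)), Add(164, Add(-2, Mul(-2, 5, 13))))), -1) = Pow(Add(-54982, Mul(2, Add(-2, -130), Add(164, Add(-2, -130)))), -1) = Pow(Add(-54982, Mul(2, -132, Add(164, -132))), -1) = Pow(Add(-54982, Mul(2, -132, 32)), -1) = Pow(Add(-54982, -8448), -1) = Pow(-63430, -1) = Rational(-1, 63430)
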